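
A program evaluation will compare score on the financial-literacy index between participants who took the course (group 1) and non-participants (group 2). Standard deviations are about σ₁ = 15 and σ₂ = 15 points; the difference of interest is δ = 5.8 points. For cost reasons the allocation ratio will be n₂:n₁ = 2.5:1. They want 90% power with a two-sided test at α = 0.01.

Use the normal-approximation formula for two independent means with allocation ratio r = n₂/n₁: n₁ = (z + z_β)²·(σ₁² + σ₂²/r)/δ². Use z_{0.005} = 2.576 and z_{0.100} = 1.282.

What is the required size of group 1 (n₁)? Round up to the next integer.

n₁ = 140

n₁ = (z_{α/2} + z_β)² · (σ₁² + σ₂²/r) / δ²
   = (2.576 + 1.282)² · (15² + 15²/2.5) / 5.8²
   = 14.8842 · (225 + 90) / 33.64
   = 14.8842 · 315 / 33.64
   = 139.37
Round up → n₁ = 140; n₂ = r·n₁ = 2.5 × 140 = 350.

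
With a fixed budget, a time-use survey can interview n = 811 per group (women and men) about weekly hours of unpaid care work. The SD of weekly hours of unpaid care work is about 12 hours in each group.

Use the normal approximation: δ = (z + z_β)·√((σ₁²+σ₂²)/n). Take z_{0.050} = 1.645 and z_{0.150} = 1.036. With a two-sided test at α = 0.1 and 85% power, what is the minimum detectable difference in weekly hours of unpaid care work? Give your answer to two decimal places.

Minimum detectable difference ≈ 1.60 hours

δ = (z_{α/2} + z_β) · √((σ₁²+σ₂²)/n)
  = (1.645 + 1.036) · √(288/811)
  = 2.681 · √0.35512
  = 2.681 · 0.5959
  = 1.5977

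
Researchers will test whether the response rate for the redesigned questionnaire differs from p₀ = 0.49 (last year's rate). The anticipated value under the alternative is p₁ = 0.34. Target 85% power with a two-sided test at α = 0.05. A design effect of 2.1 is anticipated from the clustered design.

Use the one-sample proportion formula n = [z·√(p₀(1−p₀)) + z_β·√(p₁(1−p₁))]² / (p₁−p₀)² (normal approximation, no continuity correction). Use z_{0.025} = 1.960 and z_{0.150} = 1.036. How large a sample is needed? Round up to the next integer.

n = 202

n = [z_{α/2}·√(p₀q₀) + z_β·√(p₁q₁)]² / (p₁ − p₀)²
  = [1.960·√(0.49·0.51) + 1.036·√(0.34·0.66)]² / (-0.15)²
  = [1.960·0.4999 + 1.036·0.4737]² / 0.0225
  = [1.4706]² / 0.0225
  = 96.11
Design effect: 2.1 × 96.11 = 201.84.
Round up → n = 202.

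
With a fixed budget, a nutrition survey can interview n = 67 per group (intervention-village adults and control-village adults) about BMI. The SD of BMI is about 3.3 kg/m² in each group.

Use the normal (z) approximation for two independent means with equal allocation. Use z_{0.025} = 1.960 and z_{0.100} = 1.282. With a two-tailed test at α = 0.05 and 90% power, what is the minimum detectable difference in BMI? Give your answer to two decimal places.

δ = (z_{α/2} + z_β) · √((σ₁²+σ₂²)/n)
  = (1.960 + 1.282) · √(21.78/67)
  = 3.242 · √0.32507
  = 3.242 · 0.5702
  = 1.8484

Minimum detectable difference ≈ 1.85 kg/m²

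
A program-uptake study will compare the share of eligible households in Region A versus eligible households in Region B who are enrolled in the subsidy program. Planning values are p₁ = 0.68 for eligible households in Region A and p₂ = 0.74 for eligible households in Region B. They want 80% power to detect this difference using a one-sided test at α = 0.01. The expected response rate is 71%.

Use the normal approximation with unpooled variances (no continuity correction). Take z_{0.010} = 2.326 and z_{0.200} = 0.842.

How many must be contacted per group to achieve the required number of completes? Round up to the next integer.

n = 1610 per group

n = (z_α + z_β)² · [p₁(1−p₁) + p₂(1−p₂)] / (p₁ − p₂)²
  = (2.326 + 0.842)² · (0.68·0.32 + 0.74·0.26) / (-0.06)²
  = (3.168)² · (0.2176 + 0.1924) / 0.0036
  = 10.0362 · 0.4100 / 0.0036
  = 1143.01
Adjust for 71% response: 1143.01 / 0.71 = 1609.88.
Round up → n = 1610 per group.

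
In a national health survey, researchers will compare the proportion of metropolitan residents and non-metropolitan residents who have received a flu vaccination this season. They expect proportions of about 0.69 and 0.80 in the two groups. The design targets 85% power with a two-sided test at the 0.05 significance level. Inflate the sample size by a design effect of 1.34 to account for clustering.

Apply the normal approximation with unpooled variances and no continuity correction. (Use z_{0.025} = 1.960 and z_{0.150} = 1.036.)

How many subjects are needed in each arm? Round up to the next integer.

n = (z_{α/2} + z_β)² · [p₁(1−p₁) + p₂(1−p₂)] / (p₁ − p₂)²
  = (1.960 + 1.036)² · (0.69·0.31 + 0.80·0.20) / (-0.11)²
  = (2.996)² · (0.2139 + 0.1600) / 0.0121
  = 8.9760 · 0.3739 / 0.0121
  = 277.37
Design effect: 1.34 × 277.37 = 371.67.
Round up → n = 372 per group.

n = 372 per group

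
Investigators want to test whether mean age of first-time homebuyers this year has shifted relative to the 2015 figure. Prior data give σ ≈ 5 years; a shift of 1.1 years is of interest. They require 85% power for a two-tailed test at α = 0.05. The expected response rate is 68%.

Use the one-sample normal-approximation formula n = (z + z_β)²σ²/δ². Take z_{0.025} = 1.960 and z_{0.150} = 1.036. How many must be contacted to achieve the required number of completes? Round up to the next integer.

n = (z_{α/2} + z_β)² · σ² / δ²
  = (1.960 + 1.036)² · 5² / 1.1²
  = 8.9760 · 25 / 1.21
  = 185.45
Adjust for 68% response: 185.45 / 0.68 = 272.73.
Round up → n = 273.

n = 273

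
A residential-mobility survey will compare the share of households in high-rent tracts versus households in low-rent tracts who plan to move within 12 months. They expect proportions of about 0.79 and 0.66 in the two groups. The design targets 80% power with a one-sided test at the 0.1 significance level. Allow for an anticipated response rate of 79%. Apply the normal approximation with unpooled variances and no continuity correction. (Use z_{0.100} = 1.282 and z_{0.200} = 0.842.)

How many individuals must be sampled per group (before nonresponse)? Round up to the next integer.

n = 132 per group

n = (z_α + z_β)² · [p₁(1−p₁) + p₂(1−p₂)] / (p₁ − p₂)²
  = (1.282 + 0.842)² · (0.79·0.21 + 0.66·0.34) / (0.13)²
  = (2.124)² · (0.1659 + 0.2244) / 0.0169
  = 4.5114 · 0.3903 / 0.0169
  = 104.19
Adjust for 79% response: 104.19 / 0.79 = 131.88.
Round up → n = 132 per group.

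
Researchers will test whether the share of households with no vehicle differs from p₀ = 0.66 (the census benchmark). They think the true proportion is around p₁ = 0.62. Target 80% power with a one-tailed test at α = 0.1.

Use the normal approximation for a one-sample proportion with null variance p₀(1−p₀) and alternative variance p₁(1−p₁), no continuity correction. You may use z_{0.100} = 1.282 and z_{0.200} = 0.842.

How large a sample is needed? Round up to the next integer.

n = 646

n = [z_α·√(p₀q₀) + z_β·√(p₁q₁)]² / (p₁ − p₀)²
  = [1.282·√(0.66·0.34) + 0.842·√(0.62·0.38)]² / (-0.04)²
  = [1.282·0.4737 + 0.842·0.4854]² / 0.0016
  = [1.0160]² / 0.0016
  = 645.15
Round up → n = 646.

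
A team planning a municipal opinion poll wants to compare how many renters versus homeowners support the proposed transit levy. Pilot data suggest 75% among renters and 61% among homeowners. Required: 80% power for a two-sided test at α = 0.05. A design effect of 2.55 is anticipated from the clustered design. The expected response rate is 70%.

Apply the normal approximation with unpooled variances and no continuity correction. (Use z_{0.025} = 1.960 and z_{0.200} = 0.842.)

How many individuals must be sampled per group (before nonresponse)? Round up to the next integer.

n = (z_{α/2} + z_β)² · [p₁(1−p₁) + p₂(1−p₂)] / (p₁ − p₂)²
  = (1.960 + 0.842)² · (0.75·0.25 + 0.61·0.39) / (0.14)²
  = (2.802)² · (0.1875 + 0.2379) / 0.0196
  = 7.8512 · 0.4254 / 0.0196
  = 170.40
Design effect: 2.55 × 170.40 = 434.53.
Adjust for 70% response: 434.53 / 0.70 = 620.75.
Round up → n = 621 per group.

n = 621 per group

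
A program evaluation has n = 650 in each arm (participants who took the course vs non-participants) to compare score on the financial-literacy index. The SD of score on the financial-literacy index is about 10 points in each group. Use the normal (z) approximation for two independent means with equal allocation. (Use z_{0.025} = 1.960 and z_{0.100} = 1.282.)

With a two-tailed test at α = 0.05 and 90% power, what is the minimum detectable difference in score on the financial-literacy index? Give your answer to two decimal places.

Minimum detectable difference ≈ 1.80 points

δ = (z_{α/2} + z_β) · √((σ₁²+σ₂²)/n)
  = (1.960 + 1.282) · √(200/650)
  = 3.242 · √0.30769
  = 3.242 · 0.5547
  = 1.7983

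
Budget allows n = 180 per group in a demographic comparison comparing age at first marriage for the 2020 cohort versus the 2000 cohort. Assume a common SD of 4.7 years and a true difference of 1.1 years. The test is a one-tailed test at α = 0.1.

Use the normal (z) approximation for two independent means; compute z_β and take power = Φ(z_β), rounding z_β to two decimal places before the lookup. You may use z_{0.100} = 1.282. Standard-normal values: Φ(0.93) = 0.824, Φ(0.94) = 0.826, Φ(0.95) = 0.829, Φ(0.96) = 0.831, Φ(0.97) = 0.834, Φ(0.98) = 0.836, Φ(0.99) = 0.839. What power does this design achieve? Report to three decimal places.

Power ≈ 0.826

z_β = δ·√(n/(σ₁²+σ₂²)) − z_α
    = 1.1 · √(180/44.18) − 1.282
    = 1.1 · 2.01848 − 1.282
    = 2.2203 − 1.282 = 0.9383 → 0.94
Power = Φ(0.94) = 0.826.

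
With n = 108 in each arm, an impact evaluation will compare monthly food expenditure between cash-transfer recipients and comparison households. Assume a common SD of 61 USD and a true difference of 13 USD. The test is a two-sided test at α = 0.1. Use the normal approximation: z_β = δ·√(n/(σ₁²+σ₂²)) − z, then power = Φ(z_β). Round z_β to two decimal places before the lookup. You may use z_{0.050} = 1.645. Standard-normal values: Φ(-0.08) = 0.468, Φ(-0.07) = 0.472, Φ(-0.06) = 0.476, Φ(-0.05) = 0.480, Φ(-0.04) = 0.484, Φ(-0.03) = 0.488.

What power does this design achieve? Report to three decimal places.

z_β = δ·√(n/(σ₁²+σ₂²)) − z_{α/2}
    = 13 · √(108/7442) − 1.645
    = 13 · 0.12047 − 1.645
    = 1.5661 − 1.645 = -0.0789 → -0.08
Power = Φ(-0.08) = 0.468.

Power ≈ 0.468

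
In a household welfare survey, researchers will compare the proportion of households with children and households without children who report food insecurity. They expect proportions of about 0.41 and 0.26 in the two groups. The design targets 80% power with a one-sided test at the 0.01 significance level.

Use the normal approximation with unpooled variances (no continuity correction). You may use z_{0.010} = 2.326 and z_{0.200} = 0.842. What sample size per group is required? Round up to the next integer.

n = 194 per group

n = (z_α + z_β)² · [p₁(1−p₁) + p₂(1−p₂)] / (p₁ − p₂)²
  = (2.326 + 0.842)² · (0.41·0.59 + 0.26·0.74) / (0.15)²
  = (3.168)² · (0.2419 + 0.1924) / 0.0225
  = 10.0362 · 0.4343 / 0.0225
  = 193.72
Round up → n = 194 per group.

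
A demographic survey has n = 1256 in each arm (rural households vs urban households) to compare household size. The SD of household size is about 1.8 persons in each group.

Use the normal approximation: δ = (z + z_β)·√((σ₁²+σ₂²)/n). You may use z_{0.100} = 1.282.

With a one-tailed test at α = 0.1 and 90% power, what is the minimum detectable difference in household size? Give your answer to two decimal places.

Minimum detectable difference ≈ 0.18 persons

δ = (z_α + z_β) · √((σ₁²+σ₂²)/n)
  = (1.282 + 1.282) · √(6.48/1256)
  = 2.564 · √0.00516
  = 2.564 · 0.0718
  = 0.1842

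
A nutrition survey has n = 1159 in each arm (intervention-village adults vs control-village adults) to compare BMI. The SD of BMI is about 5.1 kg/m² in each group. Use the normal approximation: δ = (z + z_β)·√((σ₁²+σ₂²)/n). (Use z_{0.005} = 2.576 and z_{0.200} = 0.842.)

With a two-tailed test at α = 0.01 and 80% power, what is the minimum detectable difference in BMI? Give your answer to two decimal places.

δ = (z_{α/2} + z_β) · √((σ₁²+σ₂²)/n)
  = (2.576 + 0.842) · √(52.02/1159)
  = 3.418 · √0.04488
  = 3.418 · 0.2119
  = 0.7241

Minimum detectable difference ≈ 0.72 kg/m²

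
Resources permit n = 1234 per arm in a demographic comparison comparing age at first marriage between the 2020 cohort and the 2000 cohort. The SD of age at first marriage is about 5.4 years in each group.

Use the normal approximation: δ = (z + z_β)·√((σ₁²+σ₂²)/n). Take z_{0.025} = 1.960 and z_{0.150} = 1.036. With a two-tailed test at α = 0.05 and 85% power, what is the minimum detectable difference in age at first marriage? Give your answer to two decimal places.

δ = (z_{α/2} + z_β) · √((σ₁²+σ₂²)/n)
  = (1.960 + 1.036) · √(58.32/1234)
  = 2.996 · √0.04726
  = 2.996 · 0.2174
  = 0.6513

Minimum detectable difference ≈ 0.65 years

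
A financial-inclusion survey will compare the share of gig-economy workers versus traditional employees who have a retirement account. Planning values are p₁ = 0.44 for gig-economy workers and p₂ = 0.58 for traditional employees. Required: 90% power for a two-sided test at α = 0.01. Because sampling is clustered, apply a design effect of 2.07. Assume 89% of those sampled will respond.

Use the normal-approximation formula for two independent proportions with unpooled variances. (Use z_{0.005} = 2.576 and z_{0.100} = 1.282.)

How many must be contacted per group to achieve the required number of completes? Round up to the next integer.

n = 866 per group

n = (z_{α/2} + z_β)² · [p₁(1−p₁) + p₂(1−p₂)] / (p₁ − p₂)²
  = (2.576 + 1.282)² · (0.44·0.56 + 0.58·0.42) / (-0.14)²
  = (3.858)² · (0.2464 + 0.2436) / 0.0196
  = 14.8842 · 0.4900 / 0.0196
  = 372.10
Design effect: 2.07 × 372.10 = 770.26.
Adjust for 89% response: 770.26 / 0.89 = 865.46.
Round up → n = 866 per group.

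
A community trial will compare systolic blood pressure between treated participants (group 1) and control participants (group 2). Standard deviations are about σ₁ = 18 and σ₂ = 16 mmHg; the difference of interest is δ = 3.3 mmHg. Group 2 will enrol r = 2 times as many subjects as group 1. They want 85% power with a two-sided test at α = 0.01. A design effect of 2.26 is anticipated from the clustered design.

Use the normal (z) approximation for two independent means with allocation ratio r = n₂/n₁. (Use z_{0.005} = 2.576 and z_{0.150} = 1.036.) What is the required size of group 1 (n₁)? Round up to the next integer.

n₁ = 1224

n₁ = (z_{α/2} + z_β)² · (σ₁² + σ₂²/r) / δ²
   = (2.576 + 1.036)² · (18² + 16²/2) / 3.3²
   = 13.0465 · (324 + 128) / 10.89
   = 13.0465 · 452 / 10.89
   = 541.51
Design effect: 2.26 × 541.51 = 1223.81.
Round up → n₁ = 1224; n₂ = r·n₁ = 2 × 1224 = 2448.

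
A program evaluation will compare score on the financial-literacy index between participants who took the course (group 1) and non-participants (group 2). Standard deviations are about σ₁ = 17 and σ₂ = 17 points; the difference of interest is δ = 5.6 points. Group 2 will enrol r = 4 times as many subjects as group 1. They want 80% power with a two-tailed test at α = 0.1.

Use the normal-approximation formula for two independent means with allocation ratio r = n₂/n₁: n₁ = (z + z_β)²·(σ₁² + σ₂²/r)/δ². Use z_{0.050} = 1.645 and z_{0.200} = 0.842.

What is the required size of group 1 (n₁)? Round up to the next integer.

n₁ = (z_{α/2} + z_β)² · (σ₁² + σ₂²/r) / δ²
   = (1.645 + 0.842)² · (17² + 17²/4) / 5.6²
   = 6.1852 · (289 + 72.25) / 31.36
   = 6.1852 · 361.25 / 31.36
   = 71.25
Round up → n₁ = 72; n₂ = r·n₁ = 4 × 72 = 288.

n₁ = 72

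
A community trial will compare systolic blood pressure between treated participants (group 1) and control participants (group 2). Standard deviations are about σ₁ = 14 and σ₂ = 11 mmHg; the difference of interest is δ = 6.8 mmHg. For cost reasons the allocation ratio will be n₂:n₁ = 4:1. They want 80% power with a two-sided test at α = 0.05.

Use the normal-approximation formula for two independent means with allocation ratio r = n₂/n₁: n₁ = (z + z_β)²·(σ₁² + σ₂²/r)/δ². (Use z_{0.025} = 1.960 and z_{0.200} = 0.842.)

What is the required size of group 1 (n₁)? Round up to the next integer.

n₁ = (z_{α/2} + z_β)² · (σ₁² + σ₂²/r) / δ²
   = (1.960 + 0.842)² · (14² + 11²/4) / 6.8²
   = 7.8512 · (196 + 30.25) / 46.24
   = 7.8512 · 226.25 / 46.24
   = 38.42
Round up → n₁ = 39; n₂ = r·n₁ = 4 × 39 = 156.

n₁ = 39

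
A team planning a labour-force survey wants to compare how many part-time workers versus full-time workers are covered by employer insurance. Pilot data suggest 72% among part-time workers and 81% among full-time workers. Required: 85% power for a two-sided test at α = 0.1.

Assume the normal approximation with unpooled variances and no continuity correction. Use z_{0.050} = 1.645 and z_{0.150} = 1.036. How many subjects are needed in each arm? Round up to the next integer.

n = (z_{α/2} + z_β)² · [p₁(1−p₁) + p₂(1−p₂)] / (p₁ − p₂)²
  = (1.645 + 1.036)² · (0.72·0.28 + 0.81·0.19) / (-0.09)²
  = (2.681)² · (0.2016 + 0.1539) / 0.0081
  = 7.1878 · 0.3555 / 0.0081
  = 315.46
Round up → n = 316 per group.

n = 316 per group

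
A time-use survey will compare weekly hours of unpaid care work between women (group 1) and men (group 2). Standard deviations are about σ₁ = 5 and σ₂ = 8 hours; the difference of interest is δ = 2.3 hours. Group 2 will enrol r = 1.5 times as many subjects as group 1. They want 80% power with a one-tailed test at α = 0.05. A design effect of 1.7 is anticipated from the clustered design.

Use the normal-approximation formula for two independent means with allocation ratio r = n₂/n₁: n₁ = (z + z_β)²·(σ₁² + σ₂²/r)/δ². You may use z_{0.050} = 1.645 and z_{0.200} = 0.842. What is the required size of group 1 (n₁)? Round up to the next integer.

n₁ = (z_α + z_β)² · (σ₁² + σ₂²/r) / δ²
   = (1.645 + 0.842)² · (5² + 8²/1.5) / 2.3²
   = 6.1852 · (25 + 42.6667) / 5.29
   = 6.1852 · 67.6667 / 5.29
   = 79.12
Design effect: 1.7 × 79.12 = 134.50.
Round up → n₁ = 135; n₂ = r·n₁ = 1.5 × 135 = 203.

n₁ = 135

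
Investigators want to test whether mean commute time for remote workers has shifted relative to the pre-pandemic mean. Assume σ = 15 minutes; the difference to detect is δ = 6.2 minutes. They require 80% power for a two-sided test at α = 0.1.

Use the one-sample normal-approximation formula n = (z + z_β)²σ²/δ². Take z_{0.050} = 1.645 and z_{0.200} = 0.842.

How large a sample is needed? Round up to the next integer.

n = (z_{α/2} + z_β)² · σ² / δ²
  = (1.645 + 0.842)² · 15² / 6.2²
  = 6.1852 · 225 / 38.44
  = 36.20
Round up → n = 37.

n = 37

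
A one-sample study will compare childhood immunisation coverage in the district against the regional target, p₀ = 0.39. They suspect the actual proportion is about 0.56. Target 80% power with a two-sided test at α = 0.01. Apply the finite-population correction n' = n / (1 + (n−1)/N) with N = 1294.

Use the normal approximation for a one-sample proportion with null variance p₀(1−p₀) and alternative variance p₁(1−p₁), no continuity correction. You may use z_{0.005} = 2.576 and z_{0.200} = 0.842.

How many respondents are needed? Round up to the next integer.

n = [z_{α/2}·√(p₀q₀) + z_β·√(p₁q₁)]² / (p₁ − p₀)²
  = [2.576·√(0.39·0.61) + 0.842·√(0.56·0.44)]² / (0.17)²
  = [2.576·0.4877 + 0.842·0.4964]² / 0.0289
  = [1.6744]² / 0.0289
  = 97.01
Finite-population correction (N = 1294): 97.01 / (1 + (97.01 − 1)/1294) = 90.31.
Round up → n = 91.

n = 91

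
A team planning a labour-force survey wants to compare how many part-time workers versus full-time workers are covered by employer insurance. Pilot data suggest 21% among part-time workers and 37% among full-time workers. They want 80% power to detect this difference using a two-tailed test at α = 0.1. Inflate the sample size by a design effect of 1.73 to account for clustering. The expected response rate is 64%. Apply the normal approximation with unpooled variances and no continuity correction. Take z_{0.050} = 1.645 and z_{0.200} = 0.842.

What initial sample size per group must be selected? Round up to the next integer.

n = (z_{α/2} + z_β)² · [p₁(1−p₁) + p₂(1−p₂)] / (p₁ − p₂)²
  = (1.645 + 0.842)² · (0.21·0.79 + 0.37·0.63) / (-0.16)²
  = (2.487)² · (0.1659 + 0.2331) / 0.0256
  = 6.1852 · 0.3990 / 0.0256
  = 96.40
Design effect: 1.73 × 96.40 = 166.77.
Adjust for 64% response: 166.77 / 0.64 = 260.59.
Round up → n = 261 per group.

n = 261 per group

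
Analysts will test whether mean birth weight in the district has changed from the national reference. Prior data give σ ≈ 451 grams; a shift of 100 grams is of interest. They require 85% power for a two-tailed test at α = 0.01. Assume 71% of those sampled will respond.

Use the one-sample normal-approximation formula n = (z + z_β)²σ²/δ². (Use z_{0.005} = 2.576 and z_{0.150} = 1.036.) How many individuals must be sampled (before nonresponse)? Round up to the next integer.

n = 374

n = (z_{α/2} + z_β)² · σ² / δ²
  = (2.576 + 1.036)² · 451² / 100²
  = 13.0465 · 203401 / 10000
  = 265.37
Adjust for 71% response: 265.37 / 0.71 = 373.76.
Round up → n = 374.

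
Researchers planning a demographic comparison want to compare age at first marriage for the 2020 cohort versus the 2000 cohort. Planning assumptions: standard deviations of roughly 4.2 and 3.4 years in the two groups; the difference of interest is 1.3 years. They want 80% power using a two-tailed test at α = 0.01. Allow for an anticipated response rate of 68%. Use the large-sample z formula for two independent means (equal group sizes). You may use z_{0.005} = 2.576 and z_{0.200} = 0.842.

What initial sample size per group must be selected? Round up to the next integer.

n = (z_{α/2} + z_β)² · (σ₁² + σ₂²) / δ²
  = (2.576 + 0.842)² · (4.2² + 3.4² = 29.2) / 1.3²
  = 11.6827 · 29.2 / 1.69
  = 201.86
Adjust for 68% response: 201.86 / 0.68 = 296.85.
Round up → n = 297 per group.

n = 297 per group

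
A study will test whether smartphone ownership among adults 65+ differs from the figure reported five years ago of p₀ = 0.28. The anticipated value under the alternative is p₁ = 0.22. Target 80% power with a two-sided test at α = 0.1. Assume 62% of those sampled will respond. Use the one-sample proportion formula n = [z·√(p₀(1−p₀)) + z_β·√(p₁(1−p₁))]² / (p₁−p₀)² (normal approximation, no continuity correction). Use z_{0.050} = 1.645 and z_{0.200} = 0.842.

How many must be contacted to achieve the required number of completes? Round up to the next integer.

n = [z_{α/2}·√(p₀q₀) + z_β·√(p₁q₁)]² / (p₁ − p₀)²
  = [1.645·√(0.28·0.72) + 0.842·√(0.22·0.78)]² / (-0.06)²
  = [1.645·0.4490 + 0.842·0.4142]² / 0.0036
  = [1.0874]² / 0.0036
  = 328.45
Adjust for 62% response: 328.45 / 0.62 = 529.77.
Round up → n = 530.

n = 530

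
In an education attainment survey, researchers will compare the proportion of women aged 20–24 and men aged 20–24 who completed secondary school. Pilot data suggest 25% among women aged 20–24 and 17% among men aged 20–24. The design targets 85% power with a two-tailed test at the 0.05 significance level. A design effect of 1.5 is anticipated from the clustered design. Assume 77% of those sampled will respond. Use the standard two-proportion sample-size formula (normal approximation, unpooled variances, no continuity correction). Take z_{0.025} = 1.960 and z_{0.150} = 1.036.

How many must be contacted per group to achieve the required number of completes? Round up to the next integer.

n = (z_{α/2} + z_β)² · [p₁(1−p₁) + p₂(1−p₂)] / (p₁ − p₂)²
  = (1.960 + 1.036)² · (0.25·0.75 + 0.17·0.83) / (0.08)²
  = (2.996)² · (0.1875 + 0.1411) / 0.0064
  = 8.9760 · 0.3286 / 0.0064
  = 460.86
Design effect: 1.5 × 460.86 = 691.29.
Adjust for 77% response: 691.29 / 0.77 = 897.78.
Round up → n = 898 per group.

n = 898 per group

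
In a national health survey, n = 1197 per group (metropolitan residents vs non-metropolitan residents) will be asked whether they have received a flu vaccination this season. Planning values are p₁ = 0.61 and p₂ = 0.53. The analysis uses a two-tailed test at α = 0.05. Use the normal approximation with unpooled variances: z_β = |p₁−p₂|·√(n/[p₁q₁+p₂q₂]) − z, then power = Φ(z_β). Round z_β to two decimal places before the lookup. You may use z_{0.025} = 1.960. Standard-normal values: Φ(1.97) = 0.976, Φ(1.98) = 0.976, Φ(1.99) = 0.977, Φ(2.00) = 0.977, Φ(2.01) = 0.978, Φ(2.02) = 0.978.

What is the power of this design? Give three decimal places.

Power ≈ 0.978

z_β = |p₁−p₂|·√(n/[p₁q₁+p₂q₂]) − z_{α/2}
    = 0.08 · √(1197/0.4870) − 1.960
    = 0.08 · 49.5773 − 1.960
    = 3.9662 − 1.960 = 2.0062 → 2.01
Power = Φ(2.01) = 0.978.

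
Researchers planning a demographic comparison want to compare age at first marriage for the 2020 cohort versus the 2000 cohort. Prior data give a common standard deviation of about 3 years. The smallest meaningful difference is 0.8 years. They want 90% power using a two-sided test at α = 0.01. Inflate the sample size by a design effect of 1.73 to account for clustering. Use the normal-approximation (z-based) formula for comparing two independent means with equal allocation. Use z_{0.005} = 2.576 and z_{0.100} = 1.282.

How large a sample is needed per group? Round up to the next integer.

n = (z_{α/2} + z_β)² · (σ₁² + σ₂²) / δ²
  = (2.576 + 1.282)² · (2·3² = 18) / 0.8²
  = 14.8842 · 18 / 0.64
  = 418.62
Design effect: 1.73 × 418.62 = 724.21.
Round up → n = 725 per group.

n = 725 per group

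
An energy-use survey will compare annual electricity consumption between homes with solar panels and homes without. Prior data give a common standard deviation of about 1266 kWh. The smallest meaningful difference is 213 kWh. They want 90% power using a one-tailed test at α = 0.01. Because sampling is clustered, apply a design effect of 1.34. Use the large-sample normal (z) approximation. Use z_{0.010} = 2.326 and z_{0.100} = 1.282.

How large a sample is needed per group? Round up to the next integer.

n = 1233 per group

n = (z_α + z_β)² · (σ₁² + σ₂²) / δ²
  = (2.326 + 1.282)² · (2·1266² = 3205512) / 213²
  = 13.0177 · 3205512 / 45369
  = 919.75
Design effect: 1.34 × 919.75 = 1232.47.
Round up → n = 1233 per group.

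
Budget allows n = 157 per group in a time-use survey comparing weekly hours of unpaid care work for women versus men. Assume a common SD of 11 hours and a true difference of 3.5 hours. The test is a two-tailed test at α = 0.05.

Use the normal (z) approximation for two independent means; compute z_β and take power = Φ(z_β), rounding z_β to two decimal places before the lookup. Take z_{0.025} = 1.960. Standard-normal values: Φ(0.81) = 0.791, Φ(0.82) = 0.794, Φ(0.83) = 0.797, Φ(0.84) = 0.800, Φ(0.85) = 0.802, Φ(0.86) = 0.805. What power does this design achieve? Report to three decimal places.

z_β = δ·√(n/(σ₁²+σ₂²)) − z_{α/2}
    = 3.5 · √(157/242) − 1.960
    = 3.5 · 0.80546 − 1.960
    = 2.8191 − 1.960 = 0.8591 → 0.86
Power = Φ(0.86) = 0.805.

Power ≈ 0.805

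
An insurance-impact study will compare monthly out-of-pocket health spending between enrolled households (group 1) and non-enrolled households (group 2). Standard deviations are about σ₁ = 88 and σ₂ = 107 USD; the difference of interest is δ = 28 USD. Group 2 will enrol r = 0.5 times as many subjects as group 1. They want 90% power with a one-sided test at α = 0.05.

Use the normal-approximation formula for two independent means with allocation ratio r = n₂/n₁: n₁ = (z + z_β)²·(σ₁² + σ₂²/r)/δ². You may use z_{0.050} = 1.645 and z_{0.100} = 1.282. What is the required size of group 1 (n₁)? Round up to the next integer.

n₁ = (z_α + z_β)² · (σ₁² + σ₂²/r) / δ²
   = (1.645 + 1.282)² · (88² + 107²/0.5) / 28²
   = 8.5673 · (7744 + 22898) / 784
   = 8.5673 · 30642 / 784
   = 334.85
Round up → n₁ = 335; n₂ = r·n₁ = 0.5 × 335 = 168.

n₁ = 335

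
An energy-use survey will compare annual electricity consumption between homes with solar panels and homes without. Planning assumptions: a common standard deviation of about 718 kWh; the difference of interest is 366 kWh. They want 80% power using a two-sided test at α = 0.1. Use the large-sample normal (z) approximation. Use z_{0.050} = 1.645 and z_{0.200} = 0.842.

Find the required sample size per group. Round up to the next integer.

n = 48 per group

n = (z_{α/2} + z_β)² · (σ₁² + σ₂²) / δ²
  = (1.645 + 0.842)² · (2·718² = 1031048) / 366²
  = 6.1852 · 1031048 / 133956
  = 47.61
Round up → n = 48 per group.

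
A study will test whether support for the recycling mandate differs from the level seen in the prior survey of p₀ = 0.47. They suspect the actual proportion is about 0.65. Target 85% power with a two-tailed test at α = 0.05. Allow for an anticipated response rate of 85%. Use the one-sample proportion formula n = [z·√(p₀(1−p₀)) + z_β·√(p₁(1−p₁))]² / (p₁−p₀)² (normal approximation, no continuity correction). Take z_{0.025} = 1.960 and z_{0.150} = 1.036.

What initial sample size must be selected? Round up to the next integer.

n = 79

n = [z_{α/2}·√(p₀q₀) + z_β·√(p₁q₁)]² / (p₁ − p₀)²
  = [1.960·√(0.47·0.53) + 1.036·√(0.65·0.35)]² / (0.18)²
  = [1.960·0.4991 + 1.036·0.4770]² / 0.0324
  = [1.4724]² / 0.0324
  = 66.91
Adjust for 85% response: 66.91 / 0.85 = 78.72.
Round up → n = 79.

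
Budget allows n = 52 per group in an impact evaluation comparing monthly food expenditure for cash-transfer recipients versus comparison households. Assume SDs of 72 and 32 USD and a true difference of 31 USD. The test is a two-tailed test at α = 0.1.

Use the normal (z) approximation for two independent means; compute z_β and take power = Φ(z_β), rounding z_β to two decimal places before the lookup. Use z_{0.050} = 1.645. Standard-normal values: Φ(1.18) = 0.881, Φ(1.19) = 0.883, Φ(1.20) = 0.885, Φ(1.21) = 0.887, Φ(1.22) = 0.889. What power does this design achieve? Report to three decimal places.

z_β = δ·√(n/(σ₁²+σ₂²)) − z_{α/2}
    = 31 · √(52/6208) − 1.645
    = 31 · 0.09152 − 1.645
    = 2.8372 − 1.645 = 1.1922 → 1.19
Power = Φ(1.19) = 0.883.

Power ≈ 0.883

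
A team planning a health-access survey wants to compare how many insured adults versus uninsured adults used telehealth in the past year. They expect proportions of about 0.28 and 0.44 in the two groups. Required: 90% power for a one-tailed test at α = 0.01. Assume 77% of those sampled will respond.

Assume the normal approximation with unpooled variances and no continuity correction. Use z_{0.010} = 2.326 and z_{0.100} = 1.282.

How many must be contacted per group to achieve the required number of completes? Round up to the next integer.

n = (z_α + z_β)² · [p₁(1−p₁) + p₂(1−p₂)] / (p₁ − p₂)²
  = (2.326 + 1.282)² · (0.28·0.72 + 0.44·0.56) / (-0.16)²
  = (3.608)² · (0.2016 + 0.2464) / 0.0256
  = 13.0177 · 0.4480 / 0.0256
  = 227.81
Adjust for 77% response: 227.81 / 0.77 = 295.86.
Round up → n = 296 per group.

n = 296 per group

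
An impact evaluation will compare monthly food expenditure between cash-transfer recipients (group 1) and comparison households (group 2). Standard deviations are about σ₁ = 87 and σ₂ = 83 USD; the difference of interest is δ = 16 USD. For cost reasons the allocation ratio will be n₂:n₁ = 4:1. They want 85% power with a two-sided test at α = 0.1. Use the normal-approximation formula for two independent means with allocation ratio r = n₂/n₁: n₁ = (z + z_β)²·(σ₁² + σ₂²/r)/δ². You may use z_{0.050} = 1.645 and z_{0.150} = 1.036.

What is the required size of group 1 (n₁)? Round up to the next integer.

n₁ = 261

n₁ = (z_{α/2} + z_β)² · (σ₁² + σ₂²/r) / δ²
   = (1.645 + 1.036)² · (87² + 83²/4) / 16²
   = 7.1878 · (7569 + 1722.2) / 256
   = 7.1878 · 9291.2 / 256
   = 260.87
Round up → n₁ = 261; n₂ = r·n₁ = 4 × 261 = 1044.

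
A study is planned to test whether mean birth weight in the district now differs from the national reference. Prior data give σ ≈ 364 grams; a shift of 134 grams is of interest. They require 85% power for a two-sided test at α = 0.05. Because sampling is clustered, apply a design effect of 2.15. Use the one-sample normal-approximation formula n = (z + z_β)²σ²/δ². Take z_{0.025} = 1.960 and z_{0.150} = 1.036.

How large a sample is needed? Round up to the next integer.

n = 143

n = (z_{α/2} + z_β)² · σ² / δ²
  = (1.960 + 1.036)² · 364² / 134²
  = 8.9760 · 132496 / 17956
  = 66.23
Design effect: 2.15 × 66.23 = 142.40.
Round up → n = 143.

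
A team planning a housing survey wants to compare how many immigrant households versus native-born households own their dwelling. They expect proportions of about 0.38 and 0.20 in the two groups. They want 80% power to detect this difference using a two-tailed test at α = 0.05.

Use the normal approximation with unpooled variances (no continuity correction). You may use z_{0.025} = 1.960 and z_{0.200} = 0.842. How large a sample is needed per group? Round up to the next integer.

n = 96 per group

n = (z_{α/2} + z_β)² · [p₁(1−p₁) + p₂(1−p₂)] / (p₁ − p₂)²
  = (1.960 + 0.842)² · (0.38·0.62 + 0.20·0.80) / (0.18)²
  = (2.802)² · (0.2356 + 0.1600) / 0.0324
  = 7.8512 · 0.3956 / 0.0324
  = 95.86
Round up → n = 96 per group.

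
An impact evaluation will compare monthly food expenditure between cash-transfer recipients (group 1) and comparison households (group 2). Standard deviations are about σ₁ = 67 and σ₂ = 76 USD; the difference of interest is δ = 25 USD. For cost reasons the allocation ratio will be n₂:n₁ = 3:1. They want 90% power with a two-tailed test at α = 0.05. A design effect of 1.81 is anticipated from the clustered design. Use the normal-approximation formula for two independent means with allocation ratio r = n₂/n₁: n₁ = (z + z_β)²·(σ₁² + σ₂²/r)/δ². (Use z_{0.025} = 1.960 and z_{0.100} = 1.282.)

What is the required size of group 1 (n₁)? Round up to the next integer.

n₁ = 196

n₁ = (z_{α/2} + z_β)² · (σ₁² + σ₂²/r) / δ²
   = (1.960 + 1.282)² · (67² + 76²/3) / 25²
   = 10.5106 · (4489 + 1925.3) / 625
   = 10.5106 · 6414.3 / 625
   = 107.87
Design effect: 1.81 × 107.87 = 195.24.
Round up → n₁ = 196; n₂ = r·n₁ = 3 × 196 = 588.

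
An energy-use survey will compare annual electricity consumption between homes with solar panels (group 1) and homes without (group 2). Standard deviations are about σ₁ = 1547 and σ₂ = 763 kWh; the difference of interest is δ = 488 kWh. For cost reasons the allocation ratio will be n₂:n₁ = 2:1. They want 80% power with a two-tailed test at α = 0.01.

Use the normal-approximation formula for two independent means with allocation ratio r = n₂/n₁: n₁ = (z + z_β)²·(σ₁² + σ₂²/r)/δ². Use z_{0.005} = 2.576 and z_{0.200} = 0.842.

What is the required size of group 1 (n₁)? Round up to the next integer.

n₁ = (z_{α/2} + z_β)² · (σ₁² + σ₂²/r) / δ²
   = (2.576 + 0.842)² · (1547² + 763²/2) / 488²
   = 11.6827 · (2393209 + 291084.5) / 238144
   = 11.6827 · 2684293.5 / 238144
   = 131.68
Round up → n₁ = 132; n₂ = r·n₁ = 2 × 132 = 264.

n₁ = 132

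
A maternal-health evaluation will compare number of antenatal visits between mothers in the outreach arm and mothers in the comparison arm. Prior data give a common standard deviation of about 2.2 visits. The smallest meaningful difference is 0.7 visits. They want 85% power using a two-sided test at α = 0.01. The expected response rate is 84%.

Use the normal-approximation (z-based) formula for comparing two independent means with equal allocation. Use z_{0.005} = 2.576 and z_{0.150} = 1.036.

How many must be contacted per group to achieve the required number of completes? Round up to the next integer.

n = 307 per group

n = (z_{α/2} + z_β)² · (σ₁² + σ₂²) / δ²
  = (2.576 + 1.036)² · (2·2.2² = 9.68) / 0.7²
  = 13.0465 · 9.68 / 0.49
  = 257.74
Adjust for 84% response: 257.74 / 0.84 = 306.83.
Round up → n = 307 per group.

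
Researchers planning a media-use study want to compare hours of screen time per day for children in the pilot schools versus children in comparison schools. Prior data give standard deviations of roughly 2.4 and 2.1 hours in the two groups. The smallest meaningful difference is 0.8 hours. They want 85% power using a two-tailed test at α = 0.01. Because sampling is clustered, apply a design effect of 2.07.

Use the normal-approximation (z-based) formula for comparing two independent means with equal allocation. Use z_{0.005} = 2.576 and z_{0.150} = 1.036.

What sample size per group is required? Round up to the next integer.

n = 430 per group

n = (z_{α/2} + z_β)² · (σ₁² + σ₂²) / δ²
  = (2.576 + 1.036)² · (2.4² + 2.1² = 10.17) / 0.8²
  = 13.0465 · 10.17 / 0.64
  = 207.32
Design effect: 2.07 × 207.32 = 429.15.
Round up → n = 430 per group.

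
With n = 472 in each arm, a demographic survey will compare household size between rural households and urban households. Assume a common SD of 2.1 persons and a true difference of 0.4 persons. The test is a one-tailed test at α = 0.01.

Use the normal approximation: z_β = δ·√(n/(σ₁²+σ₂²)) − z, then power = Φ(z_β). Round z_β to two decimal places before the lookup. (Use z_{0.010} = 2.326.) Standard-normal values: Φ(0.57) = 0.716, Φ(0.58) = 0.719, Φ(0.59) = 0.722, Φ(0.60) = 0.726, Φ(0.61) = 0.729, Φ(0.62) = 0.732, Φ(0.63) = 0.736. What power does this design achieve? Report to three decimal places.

z_β = δ·√(n/(σ₁²+σ₂²)) − z_α
    = 0.4 · √(472/8.82) − 2.326
    = 0.4 · 7.31538 − 2.326
    = 2.9262 − 2.326 = 0.6002 → 0.60
Power = Φ(0.60) = 0.726.

Power ≈ 0.726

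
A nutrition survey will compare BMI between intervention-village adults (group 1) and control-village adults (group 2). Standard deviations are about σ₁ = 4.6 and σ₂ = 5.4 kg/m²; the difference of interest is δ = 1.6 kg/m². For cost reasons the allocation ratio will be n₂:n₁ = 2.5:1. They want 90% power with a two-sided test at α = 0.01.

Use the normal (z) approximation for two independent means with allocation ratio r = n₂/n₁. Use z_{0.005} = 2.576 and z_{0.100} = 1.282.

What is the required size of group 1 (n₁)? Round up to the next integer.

n₁ = 191

n₁ = (z_{α/2} + z_β)² · (σ₁² + σ₂²/r) / δ²
   = (2.576 + 1.282)² · (4.6² + 5.4²/2.5) / 1.6²
   = 14.8842 · (21.16 + 11.664) / 2.56
   = 14.8842 · 32.824 / 2.56
   = 190.84
Round up → n₁ = 191; n₂ = r·n₁ = 2.5 × 191 = 478.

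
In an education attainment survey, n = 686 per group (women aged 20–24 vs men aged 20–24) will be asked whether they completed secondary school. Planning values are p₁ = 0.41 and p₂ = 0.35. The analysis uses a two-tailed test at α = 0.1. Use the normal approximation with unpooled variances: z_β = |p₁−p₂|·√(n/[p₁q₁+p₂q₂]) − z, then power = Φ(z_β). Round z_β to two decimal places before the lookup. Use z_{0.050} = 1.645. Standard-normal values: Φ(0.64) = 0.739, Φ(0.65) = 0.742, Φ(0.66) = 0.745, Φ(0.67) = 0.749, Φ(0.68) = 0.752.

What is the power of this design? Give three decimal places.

z_β = |p₁−p₂|·√(n/[p₁q₁+p₂q₂]) − z_{α/2}
    = 0.06 · √(686/0.4694) − 1.645
    = 0.06 · 38.2288 − 1.645
    = 2.2937 − 1.645 = 0.6487 → 0.65
Power = Φ(0.65) = 0.742.

Power ≈ 0.742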